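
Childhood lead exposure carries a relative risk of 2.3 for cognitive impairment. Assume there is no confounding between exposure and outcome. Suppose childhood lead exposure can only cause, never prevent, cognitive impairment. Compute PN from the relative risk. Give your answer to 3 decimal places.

Under exogeneity and monotonicity, PN = (RR − 1) / RR = 1 − 1/RR.
PN = (2.3 − 1) / 2.3 = 1.3 / 2.3 ≈ 0.5652

PN ≈ 0.565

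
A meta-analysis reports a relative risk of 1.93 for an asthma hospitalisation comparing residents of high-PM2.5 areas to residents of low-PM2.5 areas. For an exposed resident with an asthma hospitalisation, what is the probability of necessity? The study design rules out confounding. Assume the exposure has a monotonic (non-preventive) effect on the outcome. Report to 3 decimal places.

PN ≈ 0.482

Under exogeneity and monotonicity, PN = (RR − 1) / RR = 1 − 1/RR.
PN = (1.93 − 1) / 1.93 = 0.93 / 1.93 ≈ 0.4819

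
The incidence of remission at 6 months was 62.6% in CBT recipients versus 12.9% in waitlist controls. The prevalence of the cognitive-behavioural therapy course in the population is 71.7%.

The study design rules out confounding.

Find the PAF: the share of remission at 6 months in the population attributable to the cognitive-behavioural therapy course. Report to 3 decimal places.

p₁ = 0.626, p₀ = 0.129.
Overall risk P(Y=1) = π·p₁ + (1−π)·p₀ = 0.717×0.626 + 0.283×0.129 = 0.48535.
Under exogeneity, PAF = [P(Y=1) − p₀] / P(Y=1).
PAF = (0.48535 − 0.129) / 0.48535 ≈ 0.7342

PAF ≈ 0.734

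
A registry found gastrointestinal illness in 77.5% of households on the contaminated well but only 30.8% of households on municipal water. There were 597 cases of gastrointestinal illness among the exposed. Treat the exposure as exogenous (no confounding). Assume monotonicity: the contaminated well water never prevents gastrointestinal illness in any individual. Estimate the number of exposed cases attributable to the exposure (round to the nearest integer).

p₁ = 0.775, p₀ = 0.308.
PN = (p₁ − p₀)/p₁ = (0.775 − 0.308) / 0.775 ≈ 0.60258.
Attributable cases ≈ PN × (exposed cases) = 0.60258 × 597 ≈ 359.74.

about 360 cases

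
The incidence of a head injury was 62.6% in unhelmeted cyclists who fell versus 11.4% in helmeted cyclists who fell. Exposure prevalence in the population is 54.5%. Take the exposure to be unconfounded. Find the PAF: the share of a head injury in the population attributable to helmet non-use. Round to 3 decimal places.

PAF ≈ 0.710

p₁ = 0.626, p₀ = 0.114.
Overall risk P(Y=1) = π·p₁ + (1−π)·p₀ = 0.545×0.626 + 0.455×0.114 = 0.39304.
Under exogeneity, PAF = [P(Y=1) − p₀] / P(Y=1).
PAF = (0.39304 − 0.114) / 0.39304 ≈ 0.7100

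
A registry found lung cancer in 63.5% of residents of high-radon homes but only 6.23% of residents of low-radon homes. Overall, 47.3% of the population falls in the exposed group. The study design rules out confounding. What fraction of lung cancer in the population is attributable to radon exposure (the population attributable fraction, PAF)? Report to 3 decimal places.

p₁ = 0.635, p₀ = 0.0623.
Overall risk P(Y=1) = π·p₁ + (1−π)·p₀ = 0.473×0.635 + 0.527×0.0623 = 0.33319.
Under exogeneity, PAF = [P(Y=1) − p₀] / P(Y=1).
PAF = (0.33319 − 0.0623) / 0.33319 ≈ 0.8130

PAF ≈ 0.813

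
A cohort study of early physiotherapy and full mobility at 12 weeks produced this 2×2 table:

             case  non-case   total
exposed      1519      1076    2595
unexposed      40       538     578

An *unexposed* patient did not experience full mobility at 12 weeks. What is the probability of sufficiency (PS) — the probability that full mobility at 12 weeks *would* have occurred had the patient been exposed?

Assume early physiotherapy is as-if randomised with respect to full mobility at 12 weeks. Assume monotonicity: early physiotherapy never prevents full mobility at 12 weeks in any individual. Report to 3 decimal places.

p₁ = P(outcome | exposed) = 1519/2595 = 0.58536
p₀ = P(outcome | unexposed) = 40/578 = 0.069204
Under exogeneity and monotonicity, PS = (p₁ − p₀) / (1 − p₀).
PS = (0.58536 − 0.069204) / (1 − 0.069204) = 0.51615 / 0.9308 ≈ 0.5545

PS ≈ 0.555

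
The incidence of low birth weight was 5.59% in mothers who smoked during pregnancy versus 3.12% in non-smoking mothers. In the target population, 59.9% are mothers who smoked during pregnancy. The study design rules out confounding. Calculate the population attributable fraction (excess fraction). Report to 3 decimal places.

PAF ≈ 0.322

p₁ = 0.0559, p₀ = 0.0312.
Overall risk P(Y=1) = π·p₁ + (1−π)·p₀ = 0.599×0.0559 + 0.401×0.0312 = 0.045995.
Under exogeneity, PAF = [P(Y=1) − p₀] / P(Y=1).
PAF = (0.045995 − 0.0312) / 0.045995 ≈ 0.3217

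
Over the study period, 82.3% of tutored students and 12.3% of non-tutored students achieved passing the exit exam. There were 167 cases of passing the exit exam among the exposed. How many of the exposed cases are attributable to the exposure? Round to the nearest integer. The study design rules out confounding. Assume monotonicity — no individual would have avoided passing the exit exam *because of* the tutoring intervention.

about 142 cases

p₁ = 0.823, p₀ = 0.123.
PN = (p₁ − p₀)/p₁ = (0.823 − 0.123) / 0.823 ≈ 0.85055.
Attributable cases ≈ PN × (exposed cases) = 0.85055 × 167 ≈ 142.04.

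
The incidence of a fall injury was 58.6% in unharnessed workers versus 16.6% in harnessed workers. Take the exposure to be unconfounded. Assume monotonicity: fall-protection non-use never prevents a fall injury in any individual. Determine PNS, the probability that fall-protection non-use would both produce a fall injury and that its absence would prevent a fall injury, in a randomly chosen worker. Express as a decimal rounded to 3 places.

p₁ = 0.586, p₀ = 0.166.
Under exogeneity and monotonicity, PNS = p₁ − p₀.
PNS = 0.586 − 0.166 = 0.42

PNS ≈ 0.420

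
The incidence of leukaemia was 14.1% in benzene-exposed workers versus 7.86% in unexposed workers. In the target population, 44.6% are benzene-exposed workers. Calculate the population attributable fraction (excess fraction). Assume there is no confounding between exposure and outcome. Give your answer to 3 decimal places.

PAF ≈ 0.261

p₁ = 0.141, p₀ = 0.0786.
Overall risk P(Y=1) = π·p₁ + (1−π)·p₀ = 0.446×0.141 + 0.554×0.0786 = 0.10643.
Under exogeneity, PAF = [P(Y=1) − p₀] / P(Y=1).
PAF = (0.10643 − 0.0786) / 0.10643 ≈ 0.2615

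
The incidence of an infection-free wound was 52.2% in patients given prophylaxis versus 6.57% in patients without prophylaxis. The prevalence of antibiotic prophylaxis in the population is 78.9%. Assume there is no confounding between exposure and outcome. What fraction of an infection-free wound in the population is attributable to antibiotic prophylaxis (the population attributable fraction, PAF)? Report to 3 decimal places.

p₁ = 0.522, p₀ = 0.0657.
Overall risk P(Y=1) = π·p₁ + (1−π)·p₀ = 0.789×0.522 + 0.211×0.0657 = 0.42572.
Under exogeneity, PAF = [P(Y=1) − p₀] / P(Y=1).
PAF = (0.42572 − 0.0657) / 0.42572 ≈ 0.8457

PAF ≈ 0.846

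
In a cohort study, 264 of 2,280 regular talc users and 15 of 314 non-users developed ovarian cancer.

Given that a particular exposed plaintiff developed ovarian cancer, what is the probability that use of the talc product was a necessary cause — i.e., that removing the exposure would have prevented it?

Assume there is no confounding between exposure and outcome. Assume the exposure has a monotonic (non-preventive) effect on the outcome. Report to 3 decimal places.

p₁ = P(outcome | exposed) = 264/2280 = 0.11579
p₀ = P(outcome | unexposed) = 15/314 = 0.047771
Under exogeneity and monotonicity, PN = (p₁ − p₀) / p₁.
PN = (0.11579 − 0.047771) / 0.11579 = 0.068019 / 0.11579 ≈ 0.5874

PN ≈ 0.587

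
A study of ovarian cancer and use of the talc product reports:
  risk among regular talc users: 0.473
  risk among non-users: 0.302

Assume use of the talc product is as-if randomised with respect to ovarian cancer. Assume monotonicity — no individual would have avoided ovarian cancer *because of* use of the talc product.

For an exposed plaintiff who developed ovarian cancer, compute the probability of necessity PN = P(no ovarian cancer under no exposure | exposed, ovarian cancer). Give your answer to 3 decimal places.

Let p₁ = 0.473, p₀ = 0.302.
Under exogeneity and monotonicity, PN = (p₁ − p₀) / p₁.
PN = (0.473 − 0.302) / 0.473 = 0.171 / 0.473 ≈ 0.3615

PN ≈ 0.362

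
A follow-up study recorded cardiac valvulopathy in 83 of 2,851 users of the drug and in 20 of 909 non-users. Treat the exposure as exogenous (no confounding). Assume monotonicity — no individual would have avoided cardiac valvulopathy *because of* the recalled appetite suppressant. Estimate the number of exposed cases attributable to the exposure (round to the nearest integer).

p₁ = P(outcome | exposed) = 83/2851 = 0.029113
p₀ = P(outcome | unexposed) = 20/909 = 0.022002
PN = (p₁ − p₀)/p₁ = (0.029113 − 0.022002) / 0.029113 ≈ 0.24424.
Attributable cases ≈ PN × (exposed cases) = 0.24424 × 83 ≈ 20.27.

about 20 cases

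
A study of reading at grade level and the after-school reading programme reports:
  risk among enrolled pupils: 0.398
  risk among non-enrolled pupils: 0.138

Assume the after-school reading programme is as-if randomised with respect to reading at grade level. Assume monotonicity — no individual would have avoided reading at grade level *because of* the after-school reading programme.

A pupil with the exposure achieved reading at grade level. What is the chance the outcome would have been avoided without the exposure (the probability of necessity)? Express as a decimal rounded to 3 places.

Let p₁ = 0.398, p₀ = 0.138.
Under exogeneity and monotonicity, PN = (p₁ − p₀) / p₁.
PN = (0.398 − 0.138) / 0.398 = 0.26 / 0.398 ≈ 0.6533

PN ≈ 0.653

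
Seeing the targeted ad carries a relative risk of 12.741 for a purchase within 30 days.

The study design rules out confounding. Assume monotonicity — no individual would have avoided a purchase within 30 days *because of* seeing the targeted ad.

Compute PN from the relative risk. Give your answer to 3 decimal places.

PN ≈ 0.922

Under exogeneity and monotonicity, PN = (RR − 1) / RR = 1 − 1/RR.
PN = (12.741 − 1) / 12.741 = 11.74 / 12.741 ≈ 0.9215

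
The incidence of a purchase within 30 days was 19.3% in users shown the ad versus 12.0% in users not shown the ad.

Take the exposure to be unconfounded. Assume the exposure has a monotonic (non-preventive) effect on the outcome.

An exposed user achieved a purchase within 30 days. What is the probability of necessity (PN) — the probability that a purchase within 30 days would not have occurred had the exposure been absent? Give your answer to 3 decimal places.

p₁ = 0.193, p₀ = 0.12.
Under exogeneity and monotonicity, PN = (p₁ − p₀) / p₁.
PN = (0.193 − 0.12) / 0.193 = 0.073 / 0.193 ≈ 0.3782

PN ≈ 0.378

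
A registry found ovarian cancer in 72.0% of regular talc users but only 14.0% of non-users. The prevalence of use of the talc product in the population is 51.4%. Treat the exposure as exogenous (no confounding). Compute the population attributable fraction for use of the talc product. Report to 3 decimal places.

p₁ = 0.72, p₀ = 0.14.
Overall risk P(Y=1) = π·p₁ + (1−π)·p₀ = 0.514×0.72 + 0.486×0.14 = 0.43812.
Under exogeneity, PAF = [P(Y=1) − p₀] / P(Y=1).
PAF = (0.43812 − 0.14) / 0.43812 ≈ 0.6805

PAF ≈ 0.680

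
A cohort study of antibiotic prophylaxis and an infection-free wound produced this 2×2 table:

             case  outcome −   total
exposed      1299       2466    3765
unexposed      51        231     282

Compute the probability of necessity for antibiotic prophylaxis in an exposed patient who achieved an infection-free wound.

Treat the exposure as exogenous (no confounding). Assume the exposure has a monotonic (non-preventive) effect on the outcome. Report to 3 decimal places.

p₁ = P(outcome | exposed) = 1299/3765 = 0.34502
p₀ = P(outcome | unexposed) = 51/282 = 0.18085
Under exogeneity and monotonicity, PN = (p₁ − p₀) / p₁.
PN = (0.34502 − 0.18085) / 0.34502 = 0.16417 / 0.34502 ≈ 0.4758

PN ≈ 0.476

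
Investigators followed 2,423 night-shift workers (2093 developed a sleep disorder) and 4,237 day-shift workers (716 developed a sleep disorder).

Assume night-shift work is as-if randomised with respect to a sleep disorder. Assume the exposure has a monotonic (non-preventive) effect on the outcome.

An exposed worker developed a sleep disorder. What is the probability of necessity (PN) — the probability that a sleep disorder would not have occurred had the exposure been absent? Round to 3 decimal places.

PN ≈ 0.804

p₁ = P(outcome | exposed) = 2093/2423 = 0.86381
p₀ = P(outcome | unexposed) = 716/4237 = 0.16899
Under exogeneity and monotonicity, PN = (p₁ − p₀) / p₁.
PN = (0.86381 − 0.16899) / 0.86381 = 0.69482 / 0.86381 ≈ 0.8044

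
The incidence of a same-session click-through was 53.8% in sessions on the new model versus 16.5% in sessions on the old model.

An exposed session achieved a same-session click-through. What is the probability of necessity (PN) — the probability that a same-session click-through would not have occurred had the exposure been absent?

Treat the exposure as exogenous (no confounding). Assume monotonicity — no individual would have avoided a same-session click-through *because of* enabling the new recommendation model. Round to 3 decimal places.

PN ≈ 0.693

p₁ = 0.538, p₀ = 0.165.
Under exogeneity and monotonicity, PN = (p₁ − p₀) / p₁.
PN = (0.538 − 0.165) / 0.538 = 0.373 / 0.538 ≈ 0.6933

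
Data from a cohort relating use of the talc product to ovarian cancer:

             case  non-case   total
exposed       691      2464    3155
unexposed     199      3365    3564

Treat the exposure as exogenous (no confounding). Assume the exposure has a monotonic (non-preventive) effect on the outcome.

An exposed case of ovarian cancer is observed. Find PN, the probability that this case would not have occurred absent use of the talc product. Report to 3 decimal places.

p₁ = P(outcome | exposed) = 691/3155 = 0.21902
p₀ = P(outcome | unexposed) = 199/3564 = 0.055836
Under exogeneity and monotonicity, PN = (p₁ − p₀)/p₁.
PN = (0.21902 − 0.055836) / 0.21902 ≈ 0.7451

PN ≈ 0.745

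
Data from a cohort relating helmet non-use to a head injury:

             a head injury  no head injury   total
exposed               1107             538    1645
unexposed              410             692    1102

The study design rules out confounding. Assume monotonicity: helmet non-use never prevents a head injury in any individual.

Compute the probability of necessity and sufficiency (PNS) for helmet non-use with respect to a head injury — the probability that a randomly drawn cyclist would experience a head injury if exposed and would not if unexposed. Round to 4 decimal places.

PNS ≈ 0.3009

p₁ = P(outcome | exposed) = 1107/1645 = 0.67295
p₀ = P(outcome | unexposed) = 410/1102 = 0.37205
Under exogeneity and monotonicity, PNS = p₁ − p₀.
PNS = 0.67295 − 0.37205 = 0.3009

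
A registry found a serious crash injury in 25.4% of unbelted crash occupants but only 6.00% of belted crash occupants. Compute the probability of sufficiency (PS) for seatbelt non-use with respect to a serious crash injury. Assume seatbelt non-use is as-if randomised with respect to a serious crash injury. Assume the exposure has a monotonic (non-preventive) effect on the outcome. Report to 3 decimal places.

PS ≈ 0.206

p₁ = 0.254, p₀ = 0.06.
Under exogeneity and monotonicity, PS = (p₁ − p₀) / (1 − p₀).
PS = (0.254 − 0.06) / (1 − 0.06) = 0.194 / 0.94 ≈ 0.2064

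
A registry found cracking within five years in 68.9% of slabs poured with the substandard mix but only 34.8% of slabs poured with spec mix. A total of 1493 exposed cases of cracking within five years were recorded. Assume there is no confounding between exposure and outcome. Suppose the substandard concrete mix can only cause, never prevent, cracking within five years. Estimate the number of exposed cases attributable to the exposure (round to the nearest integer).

p₁ = 0.689, p₀ = 0.348.
PN = (p₁ − p₀)/p₁ = (0.689 − 0.348) / 0.689 ≈ 0.49492.
Attributable cases ≈ PN × (exposed cases) = 0.49492 × 1493 ≈ 738.92.

about 739 cases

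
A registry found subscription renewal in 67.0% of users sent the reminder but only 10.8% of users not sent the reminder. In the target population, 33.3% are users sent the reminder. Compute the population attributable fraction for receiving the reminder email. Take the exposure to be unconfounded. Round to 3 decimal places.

PAF ≈ 0.634

p₁ = 0.67, p₀ = 0.108.
Overall risk P(Y=1) = π·p₁ + (1−π)·p₀ = 0.333×0.67 + 0.667×0.108 = 0.29515.
Under exogeneity, PAF = [P(Y=1) − p₀] / P(Y=1).
PAF = (0.29515 − 0.108) / 0.29515 ≈ 0.6341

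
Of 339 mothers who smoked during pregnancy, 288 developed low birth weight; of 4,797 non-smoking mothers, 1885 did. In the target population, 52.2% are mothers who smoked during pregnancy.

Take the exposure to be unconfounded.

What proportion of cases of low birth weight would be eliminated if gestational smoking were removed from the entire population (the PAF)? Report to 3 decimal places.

PAF ≈ 0.378

p₁ = P(outcome | exposed) = 288/339 = 0.84956
p₀ = P(outcome | unexposed) = 1885/4797 = 0.39295
Overall risk P(Y=1) = π·p₁ + (1−π)·p₀ = 0.522×0.84956 + 0.478×0.39295 = 0.6313.
Under exogeneity, PAF = [P(Y=1) − p₀] / P(Y=1).
PAF = (0.6313 − 0.39295) / 0.6313 ≈ 0.3775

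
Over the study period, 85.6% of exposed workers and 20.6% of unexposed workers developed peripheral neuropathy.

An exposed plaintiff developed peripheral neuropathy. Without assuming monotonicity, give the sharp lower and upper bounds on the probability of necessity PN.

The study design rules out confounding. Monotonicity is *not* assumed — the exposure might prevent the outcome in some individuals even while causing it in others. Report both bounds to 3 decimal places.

p₁ = 0.856, p₀ = 0.206.
Under exogeneity alone the bounds on PN are max{0,(p₁−p₀)/p₁} ≤ PN ≤ min{1,(1−p₀)/p₁}.
  lower = (p₁ − p₀)/p₁ = 0.65 / 0.856 ≈ 0.7593
  upper = min{1, (1 − p₀)/p₁} = 0.794 / 0.856 ≈ 0.9276

0.759 ≤ PN ≤ 0.928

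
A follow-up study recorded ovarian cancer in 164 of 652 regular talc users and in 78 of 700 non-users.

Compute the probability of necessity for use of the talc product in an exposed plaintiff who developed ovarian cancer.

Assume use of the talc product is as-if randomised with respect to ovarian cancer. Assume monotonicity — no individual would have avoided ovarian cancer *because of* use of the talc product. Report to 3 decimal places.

PN ≈ 0.557

p₁ = P(outcome | exposed) = 164/652 = 0.25153
p₀ = P(outcome | unexposed) = 78/700 = 0.11143
Under exogeneity and monotonicity, PN = (p₁ − p₀) / p₁.
PN = (0.25153 − 0.11143) / 0.25153 = 0.14011 / 0.25153 ≈ 0.5570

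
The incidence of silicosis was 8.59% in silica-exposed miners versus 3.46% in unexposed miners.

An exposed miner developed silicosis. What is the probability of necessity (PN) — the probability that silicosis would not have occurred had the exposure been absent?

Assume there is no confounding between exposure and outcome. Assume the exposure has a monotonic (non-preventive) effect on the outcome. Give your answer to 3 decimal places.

PN ≈ 0.597

p₁ = 0.0859, p₀ = 0.0346.
Under exogeneity and monotonicity, PN = (p₁ − p₀) / p₁.
PN = (0.0859 − 0.0346) / 0.0859 = 0.0513 / 0.0859 ≈ 0.5972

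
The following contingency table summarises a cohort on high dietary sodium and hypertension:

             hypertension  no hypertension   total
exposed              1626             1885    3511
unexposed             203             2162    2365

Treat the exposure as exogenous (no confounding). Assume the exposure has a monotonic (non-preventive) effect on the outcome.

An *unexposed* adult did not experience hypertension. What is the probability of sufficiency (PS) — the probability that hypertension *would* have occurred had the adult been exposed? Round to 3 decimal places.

PS ≈ 0.413

p₁ = P(outcome | exposed) = 1626/3511 = 0.46312
p₀ = P(outcome | unexposed) = 203/2365 = 0.085835
Under exogeneity and monotonicity, PS = (p₁ − p₀)/(1 − p₀).
PS = (0.46312 − 0.085835) / 0.91416 ≈ 0.4127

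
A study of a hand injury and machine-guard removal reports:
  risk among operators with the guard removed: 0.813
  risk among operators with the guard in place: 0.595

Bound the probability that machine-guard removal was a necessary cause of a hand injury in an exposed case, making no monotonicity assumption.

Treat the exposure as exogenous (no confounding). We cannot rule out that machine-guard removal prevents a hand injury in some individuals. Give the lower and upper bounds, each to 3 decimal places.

Let p₁ = 0.813, p₀ = 0.595.
Under exogeneity alone the bounds on PN are max{0,(p₁−p₀)/p₁} ≤ PN ≤ min{1,(1−p₀)/p₁}.
  lower = (p₁ − p₀)/p₁ = 0.218 / 0.813 ≈ 0.2681
  upper = min{1, (1 − p₀)/p₁} = 0.405 / 0.813 ≈ 0.4982

0.268 ≤ PN ≤ 0.498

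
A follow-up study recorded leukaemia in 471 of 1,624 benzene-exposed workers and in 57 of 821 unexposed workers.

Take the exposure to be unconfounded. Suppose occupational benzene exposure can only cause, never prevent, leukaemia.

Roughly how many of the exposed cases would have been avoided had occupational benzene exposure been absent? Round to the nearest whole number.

p₁ = P(outcome | exposed) = 471/1624 = 0.29002
p₀ = P(outcome | unexposed) = 57/821 = 0.069428
PN = (p₁ − p₀)/p₁ = (0.29002 − 0.069428) / 0.29002 ≈ 0.76062.
Attributable cases ≈ PN × (exposed cases) = 0.76062 × 471 ≈ 358.25.

about 358 cases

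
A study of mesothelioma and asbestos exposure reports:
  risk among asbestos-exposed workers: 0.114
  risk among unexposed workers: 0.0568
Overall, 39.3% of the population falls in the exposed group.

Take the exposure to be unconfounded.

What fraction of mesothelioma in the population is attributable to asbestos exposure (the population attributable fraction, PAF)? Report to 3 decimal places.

Let p₁ = 0.114, p₀ = 0.0568.
Overall risk P(Y=1) = π·p₁ + (1−π)·p₀ = 0.393×0.114 + 0.607×0.0568 = 0.07928.
Under exogeneity, PAF = [P(Y=1) − p₀] / P(Y=1).
PAF = (0.07928 − 0.0568) / 0.07928 ≈ 0.2835

PAF ≈ 0.284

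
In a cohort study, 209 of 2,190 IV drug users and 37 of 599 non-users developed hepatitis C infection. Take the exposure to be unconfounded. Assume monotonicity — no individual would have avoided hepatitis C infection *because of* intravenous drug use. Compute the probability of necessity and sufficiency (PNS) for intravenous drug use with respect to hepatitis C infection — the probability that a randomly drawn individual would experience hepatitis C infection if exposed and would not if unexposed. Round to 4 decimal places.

PNS ≈ 0.0337

p₁ = P(outcome | exposed) = 209/2190 = 0.095434
p₀ = P(outcome | unexposed) = 37/599 = 0.06177
Under exogeneity and monotonicity, PNS = p₁ − p₀.
PNS = 0.095434 − 0.06177 = 0.033664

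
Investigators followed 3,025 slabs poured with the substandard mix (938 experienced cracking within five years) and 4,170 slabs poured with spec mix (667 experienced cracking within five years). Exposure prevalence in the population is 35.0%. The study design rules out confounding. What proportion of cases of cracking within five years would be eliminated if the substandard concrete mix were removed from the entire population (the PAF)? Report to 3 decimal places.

p₁ = P(outcome | exposed) = 938/3025 = 0.31008
p₀ = P(outcome | unexposed) = 667/4170 = 0.15995
Overall risk P(Y=1) = π·p₁ + (1−π)·p₀ = 0.35×0.31008 + 0.65×0.15995 = 0.2125.
Under exogeneity, PAF = [P(Y=1) − p₀] / P(Y=1).
PAF = (0.2125 − 0.15995) / 0.2125 ≈ 0.2473

PAF ≈ 0.247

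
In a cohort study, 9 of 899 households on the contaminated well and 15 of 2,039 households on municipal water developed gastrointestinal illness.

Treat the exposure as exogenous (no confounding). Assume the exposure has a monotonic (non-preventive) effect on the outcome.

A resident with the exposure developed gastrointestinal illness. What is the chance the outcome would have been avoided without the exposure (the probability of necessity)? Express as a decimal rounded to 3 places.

p₁ = P(outcome | exposed) = 9/899 = 0.010011
p₀ = P(outcome | unexposed) = 15/2039 = 0.0073565
Under exogeneity and monotonicity, PN = (p₁ − p₀) / p₁.
PN = (0.010011 − 0.0073565) / 0.010011 = 0.0026546 / 0.010011 ≈ 0.2652

PN ≈ 0.265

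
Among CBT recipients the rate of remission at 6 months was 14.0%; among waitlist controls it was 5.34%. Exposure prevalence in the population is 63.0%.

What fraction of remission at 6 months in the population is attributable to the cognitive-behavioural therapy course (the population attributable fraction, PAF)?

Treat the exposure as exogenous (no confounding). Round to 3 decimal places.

p₁ = 0.14, p₀ = 0.0534.
Overall risk P(Y=1) = π·p₁ + (1−π)·p₀ = 0.63×0.14 + 0.37×0.0534 = 0.10796.
Under exogeneity, PAF = [P(Y=1) − p₀] / P(Y=1).
PAF = (0.10796 − 0.0534) / 0.10796 ≈ 0.5054

PAF ≈ 0.505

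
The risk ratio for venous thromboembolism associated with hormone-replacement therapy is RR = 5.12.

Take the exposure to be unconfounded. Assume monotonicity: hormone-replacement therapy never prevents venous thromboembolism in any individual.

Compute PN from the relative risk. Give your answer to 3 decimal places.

Under exogeneity and monotonicity, PN = (RR − 1) / RR = 1 − 1/RR.
PN = (5.12 − 1) / 5.12 = 4.12 / 5.12 ≈ 0.8047

PN ≈ 0.805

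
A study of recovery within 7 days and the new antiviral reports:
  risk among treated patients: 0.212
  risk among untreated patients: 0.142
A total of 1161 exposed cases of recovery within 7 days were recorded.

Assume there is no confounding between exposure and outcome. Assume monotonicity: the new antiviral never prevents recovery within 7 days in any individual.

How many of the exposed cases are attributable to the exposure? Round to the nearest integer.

about 383 cases

Let p₁ = 0.212, p₀ = 0.142.
PN = (p₁ − p₀)/p₁ = (0.212 − 0.142) / 0.212 ≈ 0.33019.
Attributable cases ≈ PN × (exposed cases) = 0.33019 × 1161 ≈ 383.35.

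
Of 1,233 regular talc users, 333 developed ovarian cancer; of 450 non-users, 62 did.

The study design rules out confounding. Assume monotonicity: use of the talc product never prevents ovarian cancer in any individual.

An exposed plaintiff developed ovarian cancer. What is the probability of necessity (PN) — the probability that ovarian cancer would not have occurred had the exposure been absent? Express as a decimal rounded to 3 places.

PN ≈ 0.490

p₁ = P(outcome | exposed) = 333/1233 = 0.27007
p₀ = P(outcome | unexposed) = 62/450 = 0.13778
Under exogeneity and monotonicity, PN = (p₁ − p₀) / p₁.
PN = (0.27007 − 0.13778) / 0.27007 = 0.1323 / 0.27007 ≈ 0.4898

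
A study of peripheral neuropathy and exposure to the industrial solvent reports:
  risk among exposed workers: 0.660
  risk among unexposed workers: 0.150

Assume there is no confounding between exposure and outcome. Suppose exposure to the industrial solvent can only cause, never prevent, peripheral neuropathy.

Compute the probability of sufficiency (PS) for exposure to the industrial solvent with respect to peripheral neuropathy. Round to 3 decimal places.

Let p₁ = 0.66, p₀ = 0.15.
Under exogeneity and monotonicity, PS = (p₁ − p₀) / (1 − p₀).
PS = (0.66 − 0.15) / (1 − 0.15) = 0.51 / 0.85 ≈ 0.6000

PS ≈ 0.600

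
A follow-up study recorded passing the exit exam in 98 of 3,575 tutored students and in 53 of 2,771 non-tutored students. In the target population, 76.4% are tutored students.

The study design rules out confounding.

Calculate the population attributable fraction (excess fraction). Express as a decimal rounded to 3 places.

PAF ≈ 0.249

p₁ = P(outcome | exposed) = 98/3575 = 0.027413
p₀ = P(outcome | unexposed) = 53/2771 = 0.019127
Overall risk P(Y=1) = π·p₁ + (1−π)·p₀ = 0.764×0.027413 + 0.236×0.019127 = 0.025457.
Under exogeneity, PAF = [P(Y=1) − p₀] / P(Y=1).
PAF = (0.025457 − 0.019127) / 0.025457 ≈ 0.2487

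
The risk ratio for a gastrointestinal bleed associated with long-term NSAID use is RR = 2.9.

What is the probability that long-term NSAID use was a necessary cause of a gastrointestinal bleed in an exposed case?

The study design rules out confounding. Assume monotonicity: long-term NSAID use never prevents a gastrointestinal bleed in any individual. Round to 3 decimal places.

Under exogeneity and monotonicity, PN = (RR − 1) / RR = 1 − 1/RR.
PN = (2.9 − 1) / 2.9 = 1.9 / 2.9 ≈ 0.6552

PN ≈ 0.655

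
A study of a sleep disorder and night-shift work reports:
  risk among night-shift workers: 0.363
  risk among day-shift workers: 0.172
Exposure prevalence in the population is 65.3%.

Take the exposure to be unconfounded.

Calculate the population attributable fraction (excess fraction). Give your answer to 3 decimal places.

PAF ≈ 0.420

Let p₁ = 0.363, p₀ = 0.172.
Overall risk P(Y=1) = π·p₁ + (1−π)·p₀ = 0.653×0.363 + 0.347×0.172 = 0.29672.
Under exogeneity, PAF = [P(Y=1) − p₀] / P(Y=1).
PAF = (0.29672 − 0.172) / 0.29672 ≈ 0.4203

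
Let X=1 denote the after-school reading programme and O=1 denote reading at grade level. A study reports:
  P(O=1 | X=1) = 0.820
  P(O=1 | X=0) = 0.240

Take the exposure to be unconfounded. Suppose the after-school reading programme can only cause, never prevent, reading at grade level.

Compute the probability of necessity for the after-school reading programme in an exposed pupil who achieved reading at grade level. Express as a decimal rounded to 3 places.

Let p₁ = 0.82, p₀ = 0.24.
Under exogeneity and monotonicity, PN = (p₁ − p₀) / p₁.
PN = (0.82 − 0.24) / 0.82 = 0.58 / 0.82 ≈ 0.7073

PN ≈ 0.707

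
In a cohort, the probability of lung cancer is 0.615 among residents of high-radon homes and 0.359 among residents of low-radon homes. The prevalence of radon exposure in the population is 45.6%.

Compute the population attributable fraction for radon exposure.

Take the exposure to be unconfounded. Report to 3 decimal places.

Let p₁ = 0.615, p₀ = 0.359.
Overall risk P(Y=1) = π·p₁ + (1−π)·p₀ = 0.456×0.615 + 0.544×0.359 = 0.47574.
Under exogeneity, PAF = [P(Y=1) − p₀] / P(Y=1).
PAF = (0.47574 − 0.359) / 0.47574 ≈ 0.2454

PAF ≈ 0.245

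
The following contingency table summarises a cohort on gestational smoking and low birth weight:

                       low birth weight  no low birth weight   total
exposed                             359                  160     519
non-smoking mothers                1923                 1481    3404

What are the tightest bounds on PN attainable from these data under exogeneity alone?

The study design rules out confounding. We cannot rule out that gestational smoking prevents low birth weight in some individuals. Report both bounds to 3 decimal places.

0.183 ≤ PN ≤ 0.629

p₁ = P(outcome | exposed) = 359/519 = 0.69171
p₀ = P(outcome | unexposed) = 1923/3404 = 0.56492
Under exogeneity alone the bounds on PN are max{0,(p₁−p₀)/p₁} ≤ PN ≤ min{1,(1−p₀)/p₁}.
  lower = (p₁ − p₀)/p₁ = 0.12679 / 0.69171 ≈ 0.1833
  upper = min{1, (1 − p₀)/p₁} = 0.43508 / 0.69171 ≈ 0.6290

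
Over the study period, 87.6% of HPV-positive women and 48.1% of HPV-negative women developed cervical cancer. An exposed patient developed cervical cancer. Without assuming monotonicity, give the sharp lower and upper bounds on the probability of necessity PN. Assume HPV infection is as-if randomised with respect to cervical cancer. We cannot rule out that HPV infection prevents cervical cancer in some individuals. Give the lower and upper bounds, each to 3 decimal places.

p₁ = 0.876, p₀ = 0.481.
Under exogeneity alone the bounds on PN are max{0,(p₁−p₀)/p₁} ≤ PN ≤ min{1,(1−p₀)/p₁}.
  lower = (p₁ − p₀)/p₁ = 0.395 / 0.876 ≈ 0.4509
  upper = min{1, (1 − p₀)/p₁} = 0.519 / 0.876 ≈ 0.5925

0.451 ≤ PN ≤ 0.592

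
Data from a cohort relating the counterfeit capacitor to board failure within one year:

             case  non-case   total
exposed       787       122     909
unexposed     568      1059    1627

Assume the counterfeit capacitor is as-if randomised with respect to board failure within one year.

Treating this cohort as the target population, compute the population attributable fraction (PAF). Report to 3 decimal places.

p₁ = P(outcome | exposed) = 787/909 = 0.86579
p₀ = P(outcome | unexposed) = 568/1627 = 0.34911
Exposure prevalence π = 909/2536 = 0.35844; overall risk P(Y=1) = 0.53431.
Under exogeneity, PAF = [P(Y=1) − p₀]/P(Y=1).
PAF = (0.53431 − 0.34911) / 0.53431 ≈ 0.3466

PAF ≈ 0.347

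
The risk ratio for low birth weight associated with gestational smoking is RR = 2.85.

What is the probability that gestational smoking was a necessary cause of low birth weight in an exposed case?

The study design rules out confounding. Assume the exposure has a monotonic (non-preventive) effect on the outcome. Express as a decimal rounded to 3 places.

PN ≈ 0.649

Under exogeneity and monotonicity, PN = (RR − 1) / RR = 1 − 1/RR.
PN = (2.85 − 1) / 2.85 = 1.85 / 2.85 ≈ 0.6491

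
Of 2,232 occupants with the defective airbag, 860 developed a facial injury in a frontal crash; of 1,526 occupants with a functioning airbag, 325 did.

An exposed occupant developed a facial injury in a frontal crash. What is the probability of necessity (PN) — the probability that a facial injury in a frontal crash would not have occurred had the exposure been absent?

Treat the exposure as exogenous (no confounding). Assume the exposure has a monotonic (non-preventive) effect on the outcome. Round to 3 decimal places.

p₁ = P(outcome | exposed) = 860/2232 = 0.3853
p₀ = P(outcome | unexposed) = 325/1526 = 0.21298
Under exogeneity and monotonicity, PN = (p₁ − p₀) / p₁.
PN = (0.3853 − 0.21298) / 0.3853 = 0.17233 / 0.3853 ≈ 0.4473

PN ≈ 0.447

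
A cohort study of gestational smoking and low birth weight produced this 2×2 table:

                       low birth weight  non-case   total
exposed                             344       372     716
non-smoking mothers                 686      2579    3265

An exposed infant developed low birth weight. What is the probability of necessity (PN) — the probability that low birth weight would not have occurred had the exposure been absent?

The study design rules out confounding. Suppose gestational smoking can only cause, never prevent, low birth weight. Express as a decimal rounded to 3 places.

PN ≈ 0.563

p₁ = P(outcome | exposed) = 344/716 = 0.48045
p₀ = P(outcome | unexposed) = 686/3265 = 0.21011
Under exogeneity and monotonicity, PN = (p₁ − p₀) / p₁.
PN = (0.48045 − 0.21011) / 0.48045 = 0.27034 / 0.48045 ≈ 0.5627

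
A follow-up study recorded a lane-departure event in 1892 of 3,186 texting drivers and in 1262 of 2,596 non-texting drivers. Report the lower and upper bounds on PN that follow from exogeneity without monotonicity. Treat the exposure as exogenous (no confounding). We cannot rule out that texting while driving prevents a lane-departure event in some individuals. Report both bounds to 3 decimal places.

0.181 ≤ PN ≤ 0.865

p₁ = P(outcome | exposed) = 1892/3186 = 0.59385
p₀ = P(outcome | unexposed) = 1262/2596 = 0.48613
Under exogeneity alone the bounds on PN are max{0,(p₁−p₀)/p₁} ≤ PN ≤ min{1,(1−p₀)/p₁}.
  lower = (p₁ − p₀)/p₁ = 0.10772 / 0.59385 ≈ 0.1814
  upper = min{1, (1 − p₀)/p₁} = 0.51387 / 0.59385 ≈ 0.8653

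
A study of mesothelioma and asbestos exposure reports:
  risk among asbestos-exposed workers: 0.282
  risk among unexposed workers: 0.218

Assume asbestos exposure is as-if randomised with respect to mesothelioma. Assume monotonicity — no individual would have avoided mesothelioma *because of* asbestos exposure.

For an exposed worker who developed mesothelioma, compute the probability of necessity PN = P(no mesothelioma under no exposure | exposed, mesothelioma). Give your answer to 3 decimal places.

Let p₁ = 0.282, p₀ = 0.218.
Under exogeneity and monotonicity, PN = (p₁ − p₀) / p₁.
PN = (0.282 − 0.218) / 0.282 = 0.064 / 0.282 ≈ 0.2270

PN ≈ 0.227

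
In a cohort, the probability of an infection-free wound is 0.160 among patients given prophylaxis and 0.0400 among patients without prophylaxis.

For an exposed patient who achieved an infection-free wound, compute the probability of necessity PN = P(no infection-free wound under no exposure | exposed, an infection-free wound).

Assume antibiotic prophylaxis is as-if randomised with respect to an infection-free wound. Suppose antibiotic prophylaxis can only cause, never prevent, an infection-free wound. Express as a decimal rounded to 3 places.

Let p₁ = 0.16, p₀ = 0.04.
Under exogeneity and monotonicity, PN = (p₁ − p₀) / p₁.
PN = (0.16 − 0.04) / 0.16 = 0.12 / 0.16 ≈ 0.7500

PN ≈ 0.750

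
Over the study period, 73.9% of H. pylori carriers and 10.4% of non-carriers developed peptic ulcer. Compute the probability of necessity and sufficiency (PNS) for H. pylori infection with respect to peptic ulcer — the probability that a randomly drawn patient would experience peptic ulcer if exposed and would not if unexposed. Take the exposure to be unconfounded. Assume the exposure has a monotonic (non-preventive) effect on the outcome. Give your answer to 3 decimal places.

PNS ≈ 0.635

p₁ = 0.739, p₀ = 0.104.
Under exogeneity and monotonicity, PNS = p₁ − p₀.
PNS = 0.739 − 0.104 = 0.635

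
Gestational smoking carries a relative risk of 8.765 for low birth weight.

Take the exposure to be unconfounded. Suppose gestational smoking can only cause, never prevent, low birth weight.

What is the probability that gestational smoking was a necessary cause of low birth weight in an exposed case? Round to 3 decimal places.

Under exogeneity and monotonicity, PN = (RR − 1) / RR = 1 − 1/RR.
PN = (8.765 − 1) / 8.765 = 7.765 / 8.765 ≈ 0.8859

PN ≈ 0.886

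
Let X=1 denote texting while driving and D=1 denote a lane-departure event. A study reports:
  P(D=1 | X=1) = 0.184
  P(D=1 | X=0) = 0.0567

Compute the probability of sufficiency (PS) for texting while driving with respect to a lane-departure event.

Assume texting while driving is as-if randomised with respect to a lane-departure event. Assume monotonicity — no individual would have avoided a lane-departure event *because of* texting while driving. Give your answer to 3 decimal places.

PS ≈ 0.135

Let p₁ = 0.184, p₀ = 0.0567.
Under exogeneity and monotonicity, PS = (p₁ − p₀) / (1 − p₀).
PS = (0.184 − 0.0567) / (1 − 0.0567) = 0.1273 / 0.9433 ≈ 0.1350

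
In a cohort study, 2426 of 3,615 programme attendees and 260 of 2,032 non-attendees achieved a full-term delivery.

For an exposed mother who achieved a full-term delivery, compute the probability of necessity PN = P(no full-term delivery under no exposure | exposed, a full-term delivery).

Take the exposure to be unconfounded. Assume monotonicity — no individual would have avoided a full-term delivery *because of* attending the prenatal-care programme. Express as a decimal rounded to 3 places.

PN ≈ 0.809

p₁ = P(outcome | exposed) = 2426/3615 = 0.67109
p₀ = P(outcome | unexposed) = 260/2032 = 0.12795
Under exogeneity and monotonicity, PN = (p₁ − p₀) / p₁.
PN = (0.67109 − 0.12795) / 0.67109 = 0.54314 / 0.67109 ≈ 0.8093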